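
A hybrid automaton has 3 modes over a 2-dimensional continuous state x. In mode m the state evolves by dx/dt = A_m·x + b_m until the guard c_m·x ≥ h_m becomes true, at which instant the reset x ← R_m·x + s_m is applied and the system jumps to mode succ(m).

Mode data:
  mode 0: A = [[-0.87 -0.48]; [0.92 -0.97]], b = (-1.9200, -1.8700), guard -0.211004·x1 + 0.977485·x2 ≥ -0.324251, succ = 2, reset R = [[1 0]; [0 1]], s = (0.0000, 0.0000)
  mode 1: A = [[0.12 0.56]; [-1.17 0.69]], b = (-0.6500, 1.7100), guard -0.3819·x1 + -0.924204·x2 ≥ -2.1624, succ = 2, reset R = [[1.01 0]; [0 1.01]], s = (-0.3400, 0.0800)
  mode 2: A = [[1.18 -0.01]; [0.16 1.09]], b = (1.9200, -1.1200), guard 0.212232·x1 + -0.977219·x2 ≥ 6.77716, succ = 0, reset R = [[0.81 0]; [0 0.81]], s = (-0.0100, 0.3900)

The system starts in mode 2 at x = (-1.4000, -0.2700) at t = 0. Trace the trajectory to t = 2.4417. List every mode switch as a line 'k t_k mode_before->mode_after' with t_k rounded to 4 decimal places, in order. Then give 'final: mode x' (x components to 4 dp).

1 1.5771 2->0
final: 0 -0.0213 -3.3499

Mode 2: guard c·x = 6.7772 hit at Δt = 1.5771 (t = 1.5771), x⁻ = (-0.0826, -6.9531) → reset → x⁺ = (-0.0769, -5.2420), jump to mode 0
Mode 0: flow for 0.8646 to horizon, guard not reached → x = (-0.0213, -3.3499)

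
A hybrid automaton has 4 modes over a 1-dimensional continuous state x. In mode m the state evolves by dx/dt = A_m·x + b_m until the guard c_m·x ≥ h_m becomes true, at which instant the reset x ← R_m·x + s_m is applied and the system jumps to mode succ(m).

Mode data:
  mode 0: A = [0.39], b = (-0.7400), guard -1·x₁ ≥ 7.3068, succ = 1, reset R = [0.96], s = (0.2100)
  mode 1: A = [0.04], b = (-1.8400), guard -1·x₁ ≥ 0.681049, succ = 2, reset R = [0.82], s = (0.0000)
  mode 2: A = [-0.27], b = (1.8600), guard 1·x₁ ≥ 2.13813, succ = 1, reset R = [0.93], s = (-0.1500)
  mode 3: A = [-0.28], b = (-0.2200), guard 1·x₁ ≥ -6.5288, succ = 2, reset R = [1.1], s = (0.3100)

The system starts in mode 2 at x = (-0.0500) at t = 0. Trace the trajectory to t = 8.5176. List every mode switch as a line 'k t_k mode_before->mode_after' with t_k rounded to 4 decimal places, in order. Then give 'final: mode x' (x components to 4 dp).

1 1.4031 2->1
2 2.7902 1->2
3 4.4552 2->1
4 5.8423 1->2
5 7.5073 2->1
final: 1 0.0173

Mode 2: guard c·x = 2.1381 hit at Δt = 1.4031 (t = 1.4031), x⁻ = (2.1381) → reset → x⁺ = (1.8385), jump to mode 1
Mode 1: guard c·x = 0.6810 hit at Δt = 1.3871 (t = 2.7902), x⁻ = (-0.6810) → reset → x⁺ = (-0.5585), jump to mode 2
Mode 2: guard c·x = 2.1381 hit at Δt = 1.6650 (t = 4.4552), x⁻ = (2.1381) → reset → x⁺ = (1.8385), jump to mode 1
Mode 1: guard c·x = 0.6810 hit at Δt = 1.3871 (t = 5.8423), x⁻ = (-0.6810) → reset → x⁺ = (-0.5585), jump to mode 2
Mode 2: guard c·x = 2.1381 hit at Δt = 1.6650 (t = 7.5073), x⁻ = (2.1381) → reset → x⁺ = (1.8385), jump to mode 1
Mode 1: flow for 1.0103 to horizon, guard not reached → x = (0.0173)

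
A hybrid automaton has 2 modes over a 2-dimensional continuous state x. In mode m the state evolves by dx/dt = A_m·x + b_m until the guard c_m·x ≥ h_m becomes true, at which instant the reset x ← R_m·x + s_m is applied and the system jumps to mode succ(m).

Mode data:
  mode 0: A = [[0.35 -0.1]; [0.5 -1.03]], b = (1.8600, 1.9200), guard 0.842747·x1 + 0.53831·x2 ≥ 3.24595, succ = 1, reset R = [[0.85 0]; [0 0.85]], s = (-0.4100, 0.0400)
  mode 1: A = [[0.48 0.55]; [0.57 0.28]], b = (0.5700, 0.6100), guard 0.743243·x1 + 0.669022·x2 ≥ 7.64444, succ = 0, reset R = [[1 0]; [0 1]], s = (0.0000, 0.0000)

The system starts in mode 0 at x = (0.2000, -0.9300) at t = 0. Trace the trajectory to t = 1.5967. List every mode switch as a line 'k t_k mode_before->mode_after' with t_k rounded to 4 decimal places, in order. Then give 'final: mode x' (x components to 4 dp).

Mode 0: guard c·x = 3.2460 hit at Δt = 1.1376 (t = 1.1376), x⁻ = (2.8473, 1.5723) → reset → x⁺ = (2.0102, 1.3764), jump to mode 1
Mode 1: flow for 0.4591 to horizon, guard not reached → x = (3.3412, 2.5934)

1 1.1376 0->1
final: 1 3.3412 2.5934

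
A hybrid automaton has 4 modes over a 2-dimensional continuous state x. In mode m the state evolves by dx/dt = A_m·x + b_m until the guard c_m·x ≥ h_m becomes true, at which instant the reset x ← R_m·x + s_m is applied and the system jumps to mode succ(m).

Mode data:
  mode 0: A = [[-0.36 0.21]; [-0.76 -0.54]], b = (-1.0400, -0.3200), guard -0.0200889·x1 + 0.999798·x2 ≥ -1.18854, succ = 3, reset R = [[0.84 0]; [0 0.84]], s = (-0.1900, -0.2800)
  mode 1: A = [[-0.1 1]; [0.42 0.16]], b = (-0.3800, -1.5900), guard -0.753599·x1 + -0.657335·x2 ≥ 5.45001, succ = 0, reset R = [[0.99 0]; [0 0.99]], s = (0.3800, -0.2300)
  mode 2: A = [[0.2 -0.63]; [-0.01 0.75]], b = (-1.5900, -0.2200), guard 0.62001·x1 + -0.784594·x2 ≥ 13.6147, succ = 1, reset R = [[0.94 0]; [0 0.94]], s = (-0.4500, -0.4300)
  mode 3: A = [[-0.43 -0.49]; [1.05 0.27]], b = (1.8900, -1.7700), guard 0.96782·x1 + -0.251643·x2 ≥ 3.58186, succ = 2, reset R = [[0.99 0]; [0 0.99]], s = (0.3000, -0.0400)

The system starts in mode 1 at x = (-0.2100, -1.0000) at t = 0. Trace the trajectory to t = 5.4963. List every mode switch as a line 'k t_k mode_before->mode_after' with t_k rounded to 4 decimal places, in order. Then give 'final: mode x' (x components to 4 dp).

Mode 1: guard c·x = 5.4500 hit at Δt = 1.2395 (t = 1.2395), x⁻ = (-3.5103, -4.2667) → reset → x⁺ = (-3.0952, -4.4541), jump to mode 0
Mode 0: guard c·x = -1.1885 hit at Δt = 0.8640 (t = 2.1035), x⁻ = (-3.4562, -1.2582) → reset → x⁺ = (-3.0932, -1.3369), jump to mode 3
Mode 3: guard c·x = 3.5819 hit at Δt = 1.3206 (t = 3.4241), x⁻ = (2.2254, -5.6751) → reset → x⁺ = (2.5031, -5.6584), jump to mode 2
Mode 2: guard c·x = 13.6147 hit at Δt = 0.9532 (t = 4.3773), x⁻ = (6.8642, -11.9283) → reset → x⁺ = (6.0023, -11.6426), jump to mode 1
Mode 1: guard c·x = 5.4500 hit at Δt = 0.2203 (t = 4.5976), x⁻ = (3.2192, -11.9818) → reset → x⁺ = (3.5670, -12.0919), jump to mode 0
Mode 0: flow for 0.8987 to horizon, guard not reached → x = (0.1289, -8.5156)

1 1.2395 1->0
2 2.1035 0->3
3 3.4241 3->2
4 4.3773 2->1
5 4.5976 1->0
final: 0 0.1289 -8.5156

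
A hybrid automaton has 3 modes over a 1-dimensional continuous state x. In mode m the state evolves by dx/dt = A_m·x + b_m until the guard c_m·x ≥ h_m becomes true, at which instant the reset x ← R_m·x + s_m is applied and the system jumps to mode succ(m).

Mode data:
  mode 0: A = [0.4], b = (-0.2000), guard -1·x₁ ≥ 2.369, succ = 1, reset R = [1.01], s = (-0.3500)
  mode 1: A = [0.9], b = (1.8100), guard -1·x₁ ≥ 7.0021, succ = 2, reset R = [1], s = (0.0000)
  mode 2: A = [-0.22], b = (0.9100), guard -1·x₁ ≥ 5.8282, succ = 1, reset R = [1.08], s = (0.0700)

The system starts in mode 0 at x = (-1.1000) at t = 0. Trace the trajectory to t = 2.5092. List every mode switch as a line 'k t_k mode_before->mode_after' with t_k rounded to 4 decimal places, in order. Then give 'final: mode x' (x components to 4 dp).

1 1.4599 0->1
final: 1 -3.8921

Mode 0: guard c·x = 2.3690 hit at Δt = 1.4599 (t = 1.4599), x⁻ = (-2.3690) → reset → x⁺ = (-2.7427), jump to mode 1
Mode 1: flow for 1.0493 to horizon, guard not reached → x = (-3.8921)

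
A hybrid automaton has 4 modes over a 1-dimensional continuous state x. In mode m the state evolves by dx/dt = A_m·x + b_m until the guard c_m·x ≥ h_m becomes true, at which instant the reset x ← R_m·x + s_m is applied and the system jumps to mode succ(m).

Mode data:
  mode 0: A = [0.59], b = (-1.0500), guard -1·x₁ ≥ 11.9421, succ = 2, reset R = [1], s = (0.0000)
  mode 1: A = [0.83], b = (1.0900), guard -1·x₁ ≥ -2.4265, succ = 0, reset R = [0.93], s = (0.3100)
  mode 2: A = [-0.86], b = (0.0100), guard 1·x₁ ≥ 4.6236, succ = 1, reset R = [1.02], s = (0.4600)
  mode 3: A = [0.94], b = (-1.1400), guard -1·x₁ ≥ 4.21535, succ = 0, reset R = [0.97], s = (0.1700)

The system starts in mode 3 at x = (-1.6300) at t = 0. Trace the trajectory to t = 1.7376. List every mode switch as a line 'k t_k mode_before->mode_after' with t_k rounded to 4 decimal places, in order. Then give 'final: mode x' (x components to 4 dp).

1 0.6881 3->0
final: 0 -8.8051

Mode 3: guard c·x = 4.2153 hit at Δt = 0.6881 (t = 0.6881), x⁻ = (-4.2153) → reset → x⁺ = (-3.9189), jump to mode 0
Mode 0: flow for 1.0495 to horizon, guard not reached → x = (-8.8051)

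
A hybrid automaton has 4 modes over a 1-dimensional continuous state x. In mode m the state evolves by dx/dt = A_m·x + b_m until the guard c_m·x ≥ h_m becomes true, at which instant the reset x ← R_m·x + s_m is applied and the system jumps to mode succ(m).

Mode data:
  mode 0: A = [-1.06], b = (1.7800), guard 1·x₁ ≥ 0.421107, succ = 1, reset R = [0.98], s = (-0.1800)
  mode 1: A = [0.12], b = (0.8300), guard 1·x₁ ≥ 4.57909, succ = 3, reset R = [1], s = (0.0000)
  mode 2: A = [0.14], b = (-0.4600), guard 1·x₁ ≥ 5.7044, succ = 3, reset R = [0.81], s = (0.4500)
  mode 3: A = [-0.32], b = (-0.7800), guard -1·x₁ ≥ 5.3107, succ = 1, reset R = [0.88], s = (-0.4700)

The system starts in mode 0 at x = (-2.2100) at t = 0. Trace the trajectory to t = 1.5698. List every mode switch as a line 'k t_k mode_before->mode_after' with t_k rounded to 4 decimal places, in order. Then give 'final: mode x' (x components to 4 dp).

Mode 0: guard c·x = 0.4211 hit at Δt = 1.0647 (t = 1.0647), x⁻ = (0.4211) → reset → x⁺ = (0.2327), jump to mode 1
Mode 1: flow for 0.5051 to horizon, guard not reached → x = (0.6794)

1 1.0647 0->1
final: 1 0.6794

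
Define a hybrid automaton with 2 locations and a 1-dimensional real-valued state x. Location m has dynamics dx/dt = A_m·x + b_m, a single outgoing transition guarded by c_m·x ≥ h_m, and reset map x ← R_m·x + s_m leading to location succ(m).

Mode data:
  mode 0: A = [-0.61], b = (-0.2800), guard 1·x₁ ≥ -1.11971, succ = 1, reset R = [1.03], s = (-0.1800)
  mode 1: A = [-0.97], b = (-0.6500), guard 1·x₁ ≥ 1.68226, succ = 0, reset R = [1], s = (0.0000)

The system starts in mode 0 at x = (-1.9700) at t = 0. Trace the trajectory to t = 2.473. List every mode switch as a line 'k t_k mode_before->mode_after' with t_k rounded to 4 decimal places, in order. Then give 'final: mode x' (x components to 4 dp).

Mode 0: guard c·x = -1.1197 hit at Δt = 1.3561 (t = 1.3561), x⁻ = (-1.1197) → reset → x⁺ = (-1.3333), jump to mode 1
Mode 1: flow for 1.1169 to horizon, guard not reached → x = (-0.8946)

1 1.3561 0->1
final: 1 -0.8946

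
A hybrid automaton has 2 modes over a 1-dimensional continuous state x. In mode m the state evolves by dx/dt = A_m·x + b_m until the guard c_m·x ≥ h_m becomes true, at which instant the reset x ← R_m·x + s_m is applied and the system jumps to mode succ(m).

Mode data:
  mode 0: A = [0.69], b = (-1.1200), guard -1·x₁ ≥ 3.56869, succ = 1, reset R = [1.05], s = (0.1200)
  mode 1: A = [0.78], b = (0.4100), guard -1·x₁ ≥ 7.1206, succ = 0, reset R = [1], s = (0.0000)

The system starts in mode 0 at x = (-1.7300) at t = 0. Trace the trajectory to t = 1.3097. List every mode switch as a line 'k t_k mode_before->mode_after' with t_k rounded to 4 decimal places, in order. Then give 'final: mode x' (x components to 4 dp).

1 0.6336 0->1
final: 1 -5.7809

Mode 0: guard c·x = 3.5687 hit at Δt = 0.6336 (t = 0.6336), x⁻ = (-3.5687) → reset → x⁺ = (-3.6271), jump to mode 1
Mode 1: flow for 0.6761 to horizon, guard not reached → x = (-5.7809)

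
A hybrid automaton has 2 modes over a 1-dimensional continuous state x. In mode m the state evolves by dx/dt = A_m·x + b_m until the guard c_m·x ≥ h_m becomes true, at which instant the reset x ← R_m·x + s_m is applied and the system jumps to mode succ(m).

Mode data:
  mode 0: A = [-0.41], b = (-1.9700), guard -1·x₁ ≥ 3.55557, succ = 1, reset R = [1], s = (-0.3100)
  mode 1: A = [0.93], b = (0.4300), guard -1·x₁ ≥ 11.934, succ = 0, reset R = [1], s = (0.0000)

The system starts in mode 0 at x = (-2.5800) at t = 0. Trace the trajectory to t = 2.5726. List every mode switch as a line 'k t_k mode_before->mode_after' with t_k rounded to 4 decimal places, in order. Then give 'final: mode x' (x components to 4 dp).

1 1.4076 0->1
final: 1 -10.5184

Mode 0: guard c·x = 3.5556 hit at Δt = 1.4076 (t = 1.4076), x⁻ = (-3.5556) → reset → x⁺ = (-3.8656), jump to mode 1
Mode 1: flow for 1.1650 to horizon, guard not reached → x = (-10.5184)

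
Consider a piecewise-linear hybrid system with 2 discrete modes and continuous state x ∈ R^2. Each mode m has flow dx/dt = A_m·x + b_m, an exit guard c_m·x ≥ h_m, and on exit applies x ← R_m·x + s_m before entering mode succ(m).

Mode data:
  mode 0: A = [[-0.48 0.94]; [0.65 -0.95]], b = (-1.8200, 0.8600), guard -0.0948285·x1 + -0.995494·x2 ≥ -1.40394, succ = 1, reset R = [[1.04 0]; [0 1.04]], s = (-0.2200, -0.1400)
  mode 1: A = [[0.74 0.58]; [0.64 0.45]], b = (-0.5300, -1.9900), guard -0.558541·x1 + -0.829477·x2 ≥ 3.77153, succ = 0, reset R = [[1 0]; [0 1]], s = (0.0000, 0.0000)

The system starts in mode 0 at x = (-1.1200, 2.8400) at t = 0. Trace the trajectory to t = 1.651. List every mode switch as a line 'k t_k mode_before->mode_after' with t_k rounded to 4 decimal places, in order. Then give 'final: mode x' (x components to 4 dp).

Mode 0: guard c·x = -1.4039 hit at Δt = 0.8442 (t = 0.8442), x⁻ = (-0.7009, 1.4771) → reset → x⁺ = (-0.9489, 1.3961), jump to mode 1
Mode 1: flow for 0.8068 to horizon, guard not reached → x = (-1.9626, -0.7345)

1 0.8442 0->1
final: 1 -1.9626 -0.7345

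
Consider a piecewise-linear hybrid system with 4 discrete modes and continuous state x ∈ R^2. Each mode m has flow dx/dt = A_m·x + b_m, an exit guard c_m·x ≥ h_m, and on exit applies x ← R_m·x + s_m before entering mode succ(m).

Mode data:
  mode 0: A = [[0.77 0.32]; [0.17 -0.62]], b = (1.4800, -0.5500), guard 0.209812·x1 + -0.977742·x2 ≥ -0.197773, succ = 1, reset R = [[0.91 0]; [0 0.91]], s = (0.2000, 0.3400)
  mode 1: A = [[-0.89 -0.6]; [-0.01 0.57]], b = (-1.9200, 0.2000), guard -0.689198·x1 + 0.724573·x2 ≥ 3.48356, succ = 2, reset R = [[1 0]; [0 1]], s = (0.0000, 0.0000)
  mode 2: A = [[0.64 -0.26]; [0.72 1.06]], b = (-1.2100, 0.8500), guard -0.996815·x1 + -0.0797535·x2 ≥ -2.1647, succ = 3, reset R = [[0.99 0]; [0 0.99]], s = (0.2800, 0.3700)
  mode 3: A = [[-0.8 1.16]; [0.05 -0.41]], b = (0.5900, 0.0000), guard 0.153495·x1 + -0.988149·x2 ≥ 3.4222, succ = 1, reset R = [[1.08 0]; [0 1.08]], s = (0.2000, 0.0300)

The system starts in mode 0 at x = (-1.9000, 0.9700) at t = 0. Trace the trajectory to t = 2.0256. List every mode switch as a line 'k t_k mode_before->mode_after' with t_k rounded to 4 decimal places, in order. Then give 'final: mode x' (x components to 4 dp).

Mode 0: guard c·x = -0.1978 hit at Δt = 1.0560 (t = 1.0560), x⁻ = (-1.6534, -0.1525) → reset → x⁺ = (-1.3046, 0.2012), jump to mode 1
Mode 1: flow for 0.9696 to horizon, guard not reached → x = (-1.9635, 0.6297)

1 1.0560 0->1
final: 1 -1.9635 0.6297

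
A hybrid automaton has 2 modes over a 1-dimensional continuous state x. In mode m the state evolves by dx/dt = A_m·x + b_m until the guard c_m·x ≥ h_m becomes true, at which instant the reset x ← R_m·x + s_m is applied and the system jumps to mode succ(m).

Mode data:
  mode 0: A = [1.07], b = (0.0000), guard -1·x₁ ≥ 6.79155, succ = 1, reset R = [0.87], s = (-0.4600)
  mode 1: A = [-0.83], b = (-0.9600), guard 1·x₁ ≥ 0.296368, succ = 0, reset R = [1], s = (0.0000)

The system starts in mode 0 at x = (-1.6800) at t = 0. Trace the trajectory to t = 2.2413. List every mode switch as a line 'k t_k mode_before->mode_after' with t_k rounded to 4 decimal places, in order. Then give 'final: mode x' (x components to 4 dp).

Mode 0: guard c·x = 6.7915 hit at Δt = 1.3055 (t = 1.3055), x⁻ = (-6.7916) → reset → x⁺ = (-6.3686), jump to mode 1
Mode 1: flow for 0.9358 to horizon, guard not reached → x = (-3.5537)

1 1.3055 0->1
final: 1 -3.5537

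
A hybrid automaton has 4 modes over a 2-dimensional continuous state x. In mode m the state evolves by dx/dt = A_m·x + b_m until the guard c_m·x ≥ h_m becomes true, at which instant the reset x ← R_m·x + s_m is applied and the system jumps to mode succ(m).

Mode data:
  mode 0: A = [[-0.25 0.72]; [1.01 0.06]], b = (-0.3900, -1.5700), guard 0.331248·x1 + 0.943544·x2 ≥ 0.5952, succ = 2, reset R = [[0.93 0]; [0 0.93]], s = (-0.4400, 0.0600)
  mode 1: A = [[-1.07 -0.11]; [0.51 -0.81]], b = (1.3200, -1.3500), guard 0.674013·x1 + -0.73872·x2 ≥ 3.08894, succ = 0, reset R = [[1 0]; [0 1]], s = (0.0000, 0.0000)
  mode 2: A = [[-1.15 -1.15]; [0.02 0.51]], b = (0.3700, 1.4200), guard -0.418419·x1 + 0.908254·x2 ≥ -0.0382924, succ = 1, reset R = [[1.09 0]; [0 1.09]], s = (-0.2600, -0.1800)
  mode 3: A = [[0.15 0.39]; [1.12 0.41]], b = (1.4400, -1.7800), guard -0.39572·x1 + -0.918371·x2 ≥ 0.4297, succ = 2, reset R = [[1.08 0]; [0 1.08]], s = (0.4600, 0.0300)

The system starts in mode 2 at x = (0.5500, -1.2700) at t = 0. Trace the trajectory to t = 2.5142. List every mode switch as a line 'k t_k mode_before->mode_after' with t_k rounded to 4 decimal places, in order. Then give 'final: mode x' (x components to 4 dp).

1 1.3558 2->1
final: 1 1.0465 -0.6414

Mode 2: guard c·x = -0.0383 hit at Δt = 1.3558 (t = 1.3558), x⁻ = (0.6802, 0.2712) → reset → x⁺ = (0.4815, 0.1156), jump to mode 1
Mode 1: flow for 1.1584 to horizon, guard not reached → x = (1.0465, -0.6414)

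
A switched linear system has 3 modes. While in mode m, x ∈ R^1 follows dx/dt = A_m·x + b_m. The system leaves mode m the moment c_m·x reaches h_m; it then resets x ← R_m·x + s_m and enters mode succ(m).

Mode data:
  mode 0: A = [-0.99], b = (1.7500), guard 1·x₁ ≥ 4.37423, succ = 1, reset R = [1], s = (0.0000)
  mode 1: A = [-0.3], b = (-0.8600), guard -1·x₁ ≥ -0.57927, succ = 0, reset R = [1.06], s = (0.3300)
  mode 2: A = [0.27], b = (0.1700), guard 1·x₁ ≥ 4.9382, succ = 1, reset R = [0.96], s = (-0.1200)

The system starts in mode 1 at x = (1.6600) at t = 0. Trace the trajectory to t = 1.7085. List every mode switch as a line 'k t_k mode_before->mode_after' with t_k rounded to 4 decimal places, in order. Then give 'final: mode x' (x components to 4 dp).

Mode 1: guard c·x = -0.5793 hit at Δt = 0.9093 (t = 0.9093), x⁻ = (0.5793) → reset → x⁺ = (0.9440), jump to mode 0
Mode 0: flow for 0.7992 to horizon, guard not reached → x = (1.3943)

1 0.9093 1->0
final: 0 1.3943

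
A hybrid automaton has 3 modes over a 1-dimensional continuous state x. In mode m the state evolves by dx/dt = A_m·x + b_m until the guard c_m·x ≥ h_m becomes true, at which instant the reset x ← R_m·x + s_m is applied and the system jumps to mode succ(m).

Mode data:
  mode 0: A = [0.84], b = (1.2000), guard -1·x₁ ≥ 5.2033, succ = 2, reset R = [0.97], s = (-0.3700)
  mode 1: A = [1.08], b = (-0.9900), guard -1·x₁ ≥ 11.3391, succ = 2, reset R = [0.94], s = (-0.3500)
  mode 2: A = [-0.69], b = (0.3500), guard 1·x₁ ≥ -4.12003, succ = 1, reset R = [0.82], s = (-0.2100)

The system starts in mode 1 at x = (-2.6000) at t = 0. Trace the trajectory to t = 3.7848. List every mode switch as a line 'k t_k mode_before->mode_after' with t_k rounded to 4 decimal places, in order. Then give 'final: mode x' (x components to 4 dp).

1 1.1560 1->2
2 2.4774 2->1
3 3.4041 1->2
final: 2 -8.3482

Mode 1: guard c·x = 11.3391 hit at Δt = 1.1560 (t = 1.1560), x⁻ = (-11.3391) → reset → x⁺ = (-11.0088), jump to mode 2
Mode 2: guard c·x = -4.1200 hit at Δt = 1.3214 (t = 2.4774), x⁻ = (-4.1200) → reset → x⁺ = (-3.5884), jump to mode 1
Mode 1: guard c·x = 11.3391 hit at Δt = 0.9267 (t = 3.4041), x⁻ = (-11.3391) → reset → x⁺ = (-11.0088), jump to mode 2
Mode 2: flow for 0.3807 to horizon, guard not reached → x = (-8.3482)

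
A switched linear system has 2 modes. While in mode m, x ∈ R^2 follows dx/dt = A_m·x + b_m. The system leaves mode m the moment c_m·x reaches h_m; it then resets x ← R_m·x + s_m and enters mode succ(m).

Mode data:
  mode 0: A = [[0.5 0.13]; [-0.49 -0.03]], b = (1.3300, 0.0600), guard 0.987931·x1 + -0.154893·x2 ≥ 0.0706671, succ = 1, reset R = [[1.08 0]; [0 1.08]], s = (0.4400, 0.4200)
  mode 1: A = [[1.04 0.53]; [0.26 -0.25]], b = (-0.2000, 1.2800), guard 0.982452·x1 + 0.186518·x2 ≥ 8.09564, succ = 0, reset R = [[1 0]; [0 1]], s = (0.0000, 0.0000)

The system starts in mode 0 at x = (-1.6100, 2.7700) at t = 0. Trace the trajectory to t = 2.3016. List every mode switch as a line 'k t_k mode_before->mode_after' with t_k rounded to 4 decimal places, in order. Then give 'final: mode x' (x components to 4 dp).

1 1.5564 0->1
final: 1 4.5583 4.5722

Mode 0: guard c·x = 0.0707 hit at Δt = 1.5564 (t = 1.5564), x⁻ = (0.5770, 3.2242) → reset → x⁺ = (1.0632, 3.9022), jump to mode 1
Mode 1: flow for 0.7452 to horizon, guard not reached → x = (4.5583, 4.5722)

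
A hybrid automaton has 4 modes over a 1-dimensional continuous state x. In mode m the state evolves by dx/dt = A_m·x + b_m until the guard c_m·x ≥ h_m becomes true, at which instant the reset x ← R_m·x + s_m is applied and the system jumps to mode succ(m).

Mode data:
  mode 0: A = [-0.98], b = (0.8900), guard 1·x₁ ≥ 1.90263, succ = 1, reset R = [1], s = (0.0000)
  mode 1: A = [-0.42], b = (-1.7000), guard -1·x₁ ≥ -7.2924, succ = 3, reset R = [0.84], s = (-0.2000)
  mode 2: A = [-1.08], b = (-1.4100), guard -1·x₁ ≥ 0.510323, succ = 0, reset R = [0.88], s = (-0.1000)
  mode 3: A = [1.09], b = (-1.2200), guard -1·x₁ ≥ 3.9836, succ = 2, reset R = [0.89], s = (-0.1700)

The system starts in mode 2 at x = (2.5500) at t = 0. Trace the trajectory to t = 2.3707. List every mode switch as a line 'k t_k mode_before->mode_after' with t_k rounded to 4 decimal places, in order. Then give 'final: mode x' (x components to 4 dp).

Mode 2: guard c·x = 0.5103 hit at Δt = 1.4617 (t = 1.4617), x⁻ = (-0.5103) → reset → x⁺ = (-0.5491), jump to mode 0
Mode 0: flow for 0.9090 to horizon, guard not reached → x = (0.3102)

1 1.4617 2->0
final: 0 0.3102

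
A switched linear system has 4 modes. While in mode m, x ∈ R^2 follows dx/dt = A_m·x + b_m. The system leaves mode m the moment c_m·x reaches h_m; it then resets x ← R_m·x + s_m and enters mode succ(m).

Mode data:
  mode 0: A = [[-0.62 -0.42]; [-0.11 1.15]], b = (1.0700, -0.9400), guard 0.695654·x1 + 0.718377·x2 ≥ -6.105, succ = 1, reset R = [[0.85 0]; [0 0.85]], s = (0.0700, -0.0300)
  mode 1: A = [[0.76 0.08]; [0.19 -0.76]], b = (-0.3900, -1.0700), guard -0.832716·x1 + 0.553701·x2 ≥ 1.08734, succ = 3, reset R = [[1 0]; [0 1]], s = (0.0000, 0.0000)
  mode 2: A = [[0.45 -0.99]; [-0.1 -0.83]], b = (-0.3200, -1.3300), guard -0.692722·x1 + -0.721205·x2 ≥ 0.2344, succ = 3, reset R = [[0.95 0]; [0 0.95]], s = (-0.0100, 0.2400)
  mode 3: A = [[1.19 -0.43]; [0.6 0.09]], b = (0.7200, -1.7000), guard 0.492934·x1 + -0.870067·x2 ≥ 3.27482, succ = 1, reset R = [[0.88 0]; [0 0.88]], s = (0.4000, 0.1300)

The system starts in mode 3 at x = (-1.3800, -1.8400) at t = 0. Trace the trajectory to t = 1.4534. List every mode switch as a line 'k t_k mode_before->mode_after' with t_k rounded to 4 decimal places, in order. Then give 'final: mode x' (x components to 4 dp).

Mode 3: guard c·x = 3.2748 hit at Δt = 0.8913 (t = 0.8913), x⁻ = (-0.8998, -4.2736) → reset → x⁺ = (-0.3918, -3.6308), jump to mode 1
Mode 1: flow for 0.5621 to horizon, guard not reached → x = (-1.0576, -2.9212)

1 0.8913 3->1
final: 1 -1.0576 -2.9212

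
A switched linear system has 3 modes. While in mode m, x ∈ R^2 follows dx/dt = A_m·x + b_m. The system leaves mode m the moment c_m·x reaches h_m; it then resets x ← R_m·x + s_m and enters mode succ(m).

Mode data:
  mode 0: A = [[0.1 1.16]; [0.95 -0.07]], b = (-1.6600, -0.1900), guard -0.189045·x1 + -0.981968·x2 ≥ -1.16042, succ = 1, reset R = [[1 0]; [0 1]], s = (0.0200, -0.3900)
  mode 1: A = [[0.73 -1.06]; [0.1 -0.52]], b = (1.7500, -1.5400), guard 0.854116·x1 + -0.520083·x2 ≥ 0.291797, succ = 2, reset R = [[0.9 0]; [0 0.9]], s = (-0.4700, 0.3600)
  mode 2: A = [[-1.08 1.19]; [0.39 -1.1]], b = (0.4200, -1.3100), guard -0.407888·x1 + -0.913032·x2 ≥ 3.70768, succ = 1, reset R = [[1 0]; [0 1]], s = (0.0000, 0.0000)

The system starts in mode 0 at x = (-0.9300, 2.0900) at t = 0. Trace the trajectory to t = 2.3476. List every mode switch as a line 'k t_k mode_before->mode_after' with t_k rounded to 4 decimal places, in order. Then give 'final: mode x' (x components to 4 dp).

1 0.7135 0->1
2 1.4637 1->2
final: 2 -0.2272 -0.7673

Mode 0: guard c·x = -1.1604 hit at Δt = 0.7135 (t = 0.7135), x⁻ = (-0.7665, 1.3293) → reset → x⁺ = (-0.7465, 0.9393), jump to mode 1
Mode 1: guard c·x = 0.2918 hit at Δt = 0.7502 (t = 1.4637), x⁻ = (0.1311, -0.3458) → reset → x⁺ = (-0.3520, 0.0488), jump to mode 2
Mode 2: flow for 0.8839 to horizon, guard not reached → x = (-0.2272, -0.7673)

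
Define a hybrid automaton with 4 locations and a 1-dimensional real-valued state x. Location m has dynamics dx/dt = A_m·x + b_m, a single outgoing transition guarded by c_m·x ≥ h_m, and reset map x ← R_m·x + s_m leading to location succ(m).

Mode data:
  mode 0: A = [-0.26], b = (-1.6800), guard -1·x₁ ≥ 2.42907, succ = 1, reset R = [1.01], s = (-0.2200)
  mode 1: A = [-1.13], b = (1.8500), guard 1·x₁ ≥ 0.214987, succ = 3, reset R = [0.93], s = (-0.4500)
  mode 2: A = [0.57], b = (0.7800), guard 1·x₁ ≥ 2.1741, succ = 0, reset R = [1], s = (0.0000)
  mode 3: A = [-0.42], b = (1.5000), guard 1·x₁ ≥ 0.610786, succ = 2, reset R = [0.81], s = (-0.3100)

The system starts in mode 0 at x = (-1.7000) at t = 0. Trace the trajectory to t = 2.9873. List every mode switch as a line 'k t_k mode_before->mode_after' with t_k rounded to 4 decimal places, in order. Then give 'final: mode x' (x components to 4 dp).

1 0.6392 0->1
2 1.6205 1->3
3 2.2282 3->2
final: 2 1.0256

Mode 0: guard c·x = 2.4291 hit at Δt = 0.6392 (t = 0.6392), x⁻ = (-2.4291) → reset → x⁺ = (-2.6734), jump to mode 1
Mode 1: guard c·x = 0.2150 hit at Δt = 0.9813 (t = 1.6205), x⁻ = (0.2150) → reset → x⁺ = (-0.2501), jump to mode 3
Mode 3: guard c·x = 0.6108 hit at Δt = 0.6077 (t = 2.2282), x⁻ = (0.6108) → reset → x⁺ = (0.1847), jump to mode 2
Mode 2: flow for 0.7591 to horizon, guard not reached → x = (1.0256)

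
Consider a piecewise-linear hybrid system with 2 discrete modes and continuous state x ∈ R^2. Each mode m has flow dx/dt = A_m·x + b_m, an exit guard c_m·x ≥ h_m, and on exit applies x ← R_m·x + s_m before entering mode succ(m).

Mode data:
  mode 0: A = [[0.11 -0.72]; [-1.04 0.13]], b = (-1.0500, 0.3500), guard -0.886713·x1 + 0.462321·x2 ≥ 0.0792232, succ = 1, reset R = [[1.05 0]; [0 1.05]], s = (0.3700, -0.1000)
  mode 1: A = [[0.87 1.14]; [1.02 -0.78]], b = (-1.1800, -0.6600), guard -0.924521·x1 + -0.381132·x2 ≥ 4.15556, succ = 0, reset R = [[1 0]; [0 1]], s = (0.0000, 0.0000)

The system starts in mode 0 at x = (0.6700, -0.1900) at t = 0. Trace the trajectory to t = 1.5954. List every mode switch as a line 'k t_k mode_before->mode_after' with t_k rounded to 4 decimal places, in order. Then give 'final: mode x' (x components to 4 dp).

Mode 0: guard c·x = 0.0792 hit at Δt = 0.9824 (t = 0.9824), x⁻ = (-0.1648, -0.1447) → reset → x⁺ = (0.1970, -0.2520), jump to mode 1
Mode 1: flow for 0.6130 to horizon, guard not reached → x = (-0.9828, -0.6588)

1 0.9824 0->1
final: 1 -0.9828 -0.6588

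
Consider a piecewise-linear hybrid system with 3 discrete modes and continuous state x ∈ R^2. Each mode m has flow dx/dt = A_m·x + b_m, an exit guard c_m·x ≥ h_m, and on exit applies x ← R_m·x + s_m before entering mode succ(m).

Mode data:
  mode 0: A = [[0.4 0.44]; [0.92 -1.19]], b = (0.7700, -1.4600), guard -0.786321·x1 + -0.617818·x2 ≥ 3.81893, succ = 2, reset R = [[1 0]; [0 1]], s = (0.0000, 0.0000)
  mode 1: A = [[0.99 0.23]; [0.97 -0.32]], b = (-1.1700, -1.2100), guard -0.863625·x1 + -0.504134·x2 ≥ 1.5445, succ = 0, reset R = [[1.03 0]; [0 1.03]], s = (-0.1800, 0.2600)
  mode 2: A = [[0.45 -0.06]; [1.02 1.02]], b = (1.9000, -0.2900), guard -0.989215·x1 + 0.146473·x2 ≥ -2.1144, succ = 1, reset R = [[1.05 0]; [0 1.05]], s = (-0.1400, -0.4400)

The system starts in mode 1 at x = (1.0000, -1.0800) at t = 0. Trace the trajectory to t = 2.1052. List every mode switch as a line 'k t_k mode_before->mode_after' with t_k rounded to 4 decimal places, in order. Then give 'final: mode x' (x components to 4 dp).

1 1.5881 1->0
final: 0 -1.1427 -1.7954

Mode 1: guard c·x = 1.5445 hit at Δt = 1.5881 (t = 1.5881), x⁻ = (-0.7389, -1.7979) → reset → x⁺ = (-0.9410, -1.5919), jump to mode 0
Mode 0: flow for 0.5171 to horizon, guard not reached → x = (-1.1427, -1.7954)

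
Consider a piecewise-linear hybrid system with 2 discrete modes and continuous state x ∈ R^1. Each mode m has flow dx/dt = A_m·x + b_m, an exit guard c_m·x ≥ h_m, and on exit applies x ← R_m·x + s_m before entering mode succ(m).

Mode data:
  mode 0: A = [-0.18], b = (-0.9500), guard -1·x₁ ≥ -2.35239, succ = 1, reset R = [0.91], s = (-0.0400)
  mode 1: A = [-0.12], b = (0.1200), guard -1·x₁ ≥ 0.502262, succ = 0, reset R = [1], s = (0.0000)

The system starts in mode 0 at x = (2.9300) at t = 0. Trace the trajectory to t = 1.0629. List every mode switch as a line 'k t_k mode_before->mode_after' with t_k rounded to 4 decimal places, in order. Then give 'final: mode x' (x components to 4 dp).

1 0.4054 0->1
final: 1 2.0172

Mode 0: guard c·x = -2.3524 hit at Δt = 0.4054 (t = 0.4054), x⁻ = (2.3524) → reset → x⁺ = (2.1007), jump to mode 1
Mode 1: flow for 0.6575 to horizon, guard not reached → x = (2.0172)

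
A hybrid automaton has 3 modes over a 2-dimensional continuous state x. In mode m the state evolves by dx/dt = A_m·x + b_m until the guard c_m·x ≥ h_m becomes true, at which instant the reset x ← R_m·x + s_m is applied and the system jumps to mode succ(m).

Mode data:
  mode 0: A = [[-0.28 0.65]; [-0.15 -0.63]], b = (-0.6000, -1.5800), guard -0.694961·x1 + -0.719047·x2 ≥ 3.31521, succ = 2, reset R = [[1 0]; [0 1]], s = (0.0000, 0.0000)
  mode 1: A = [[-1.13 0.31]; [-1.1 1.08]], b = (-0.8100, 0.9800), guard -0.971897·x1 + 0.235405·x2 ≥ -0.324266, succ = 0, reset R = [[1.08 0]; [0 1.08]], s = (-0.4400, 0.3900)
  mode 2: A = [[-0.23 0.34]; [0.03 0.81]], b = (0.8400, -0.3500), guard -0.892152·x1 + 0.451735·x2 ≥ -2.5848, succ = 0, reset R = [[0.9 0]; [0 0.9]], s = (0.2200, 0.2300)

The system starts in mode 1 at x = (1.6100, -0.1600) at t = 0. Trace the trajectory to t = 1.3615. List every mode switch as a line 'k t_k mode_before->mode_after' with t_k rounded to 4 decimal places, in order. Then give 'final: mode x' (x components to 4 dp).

1 0.7369 1->0
final: 0 -0.6701 -0.8083

Mode 1: guard c·x = -0.3243 hit at Δt = 0.7369 (t = 0.7369), x⁻ = (0.2378, -0.3958) → reset → x⁺ = (-0.1832, -0.0375), jump to mode 0
Mode 0: flow for 0.6246 to horizon, guard not reached → x = (-0.6701, -0.8083)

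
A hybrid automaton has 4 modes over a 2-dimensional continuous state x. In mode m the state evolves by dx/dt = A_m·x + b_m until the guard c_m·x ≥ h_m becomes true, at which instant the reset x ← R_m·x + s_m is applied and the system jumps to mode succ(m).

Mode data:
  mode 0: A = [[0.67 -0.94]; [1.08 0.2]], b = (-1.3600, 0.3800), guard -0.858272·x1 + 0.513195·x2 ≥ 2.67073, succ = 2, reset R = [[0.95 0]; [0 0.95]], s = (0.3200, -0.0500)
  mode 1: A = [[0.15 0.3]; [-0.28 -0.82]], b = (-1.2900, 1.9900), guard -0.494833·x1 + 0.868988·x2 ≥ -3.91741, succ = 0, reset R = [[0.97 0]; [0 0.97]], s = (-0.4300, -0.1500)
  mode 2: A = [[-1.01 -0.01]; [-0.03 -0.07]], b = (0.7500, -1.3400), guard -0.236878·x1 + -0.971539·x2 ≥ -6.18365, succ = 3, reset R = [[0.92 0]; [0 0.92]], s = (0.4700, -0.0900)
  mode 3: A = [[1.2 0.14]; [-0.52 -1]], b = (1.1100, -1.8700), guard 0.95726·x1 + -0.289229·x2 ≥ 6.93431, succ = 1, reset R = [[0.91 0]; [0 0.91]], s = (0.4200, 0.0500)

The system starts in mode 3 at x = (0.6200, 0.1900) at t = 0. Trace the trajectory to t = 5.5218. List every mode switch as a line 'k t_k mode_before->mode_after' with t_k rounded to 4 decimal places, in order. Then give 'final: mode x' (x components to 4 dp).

Mode 3: guard c·x = 6.9343 hit at Δt = 1.3461 (t = 1.3461), x⁻ = (6.4399, -2.6610) → reset → x⁺ = (6.2803, -2.3715), jump to mode 1
Mode 1: guard c·x = -3.9174 hit at Δt = 0.6255 (t = 1.9716), x⁻ = (5.7007, -1.2618) → reset → x⁺ = (5.0997, -1.3740), jump to mode 0
Mode 0: guard c·x = 2.6707 hit at Δt = 1.5503 (t = 3.5219), x⁻ = (2.6482, 9.6329) → reset → x⁺ = (2.8358, 9.1013), jump to mode 2
Mode 2: guard c·x = -6.1837 hit at Δt = 1.5654 (t = 5.0873), x⁻ = (1.1168, 6.0925) → reset → x⁺ = (1.4974, 5.5151), jump to mode 3
Mode 3: flow for 0.4345 to horizon, guard not reached → x = (3.4783, 2.4564)

1 1.3461 3->1
2 1.9716 1->0
3 3.5219 0->2
4 5.0873 2->3
final: 3 3.4783 2.4564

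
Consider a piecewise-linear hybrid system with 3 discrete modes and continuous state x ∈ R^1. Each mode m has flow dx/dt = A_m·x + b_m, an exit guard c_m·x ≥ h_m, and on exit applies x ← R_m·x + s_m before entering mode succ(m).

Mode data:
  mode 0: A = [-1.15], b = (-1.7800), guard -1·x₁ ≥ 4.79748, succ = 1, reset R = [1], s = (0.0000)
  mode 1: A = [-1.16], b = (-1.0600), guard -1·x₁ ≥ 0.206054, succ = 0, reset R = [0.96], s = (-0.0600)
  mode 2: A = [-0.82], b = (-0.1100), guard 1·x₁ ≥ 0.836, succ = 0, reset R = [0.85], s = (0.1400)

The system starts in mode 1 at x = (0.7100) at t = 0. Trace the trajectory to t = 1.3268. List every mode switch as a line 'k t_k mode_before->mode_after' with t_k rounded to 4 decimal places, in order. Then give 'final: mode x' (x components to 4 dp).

1 0.7159 1->0
final: 0 -0.9088

Mode 1: guard c·x = 0.2061 hit at Δt = 0.7159 (t = 0.7159), x⁻ = (-0.2061) → reset → x⁺ = (-0.2578), jump to mode 0
Mode 0: flow for 0.6109 to horizon, guard not reached → x = (-0.9088)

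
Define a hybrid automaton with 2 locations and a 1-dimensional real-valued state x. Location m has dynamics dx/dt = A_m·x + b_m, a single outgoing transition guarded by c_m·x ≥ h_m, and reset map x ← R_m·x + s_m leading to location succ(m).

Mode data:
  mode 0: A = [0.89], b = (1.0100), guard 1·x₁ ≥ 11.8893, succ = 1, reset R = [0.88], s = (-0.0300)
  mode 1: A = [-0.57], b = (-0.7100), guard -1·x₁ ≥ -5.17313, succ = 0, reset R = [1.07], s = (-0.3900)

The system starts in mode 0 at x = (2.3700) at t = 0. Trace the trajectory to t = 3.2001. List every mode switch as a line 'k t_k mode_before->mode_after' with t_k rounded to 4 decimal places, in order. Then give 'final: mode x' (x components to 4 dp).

Mode 0: guard c·x = 11.8893 hit at Δt = 1.4749 (t = 1.4749), x⁻ = (11.8893) → reset → x⁺ = (10.4326), jump to mode 1
Mode 1: guard c·x = -5.1731 hit at Δt = 1.0500 (t = 2.5249), x⁻ = (5.1731) → reset → x⁺ = (5.1452), jump to mode 0
Mode 0: flow for 0.6752 to horizon, guard not reached → x = (10.3188)

1 1.4749 0->1
2 2.5249 1->0
final: 0 10.3188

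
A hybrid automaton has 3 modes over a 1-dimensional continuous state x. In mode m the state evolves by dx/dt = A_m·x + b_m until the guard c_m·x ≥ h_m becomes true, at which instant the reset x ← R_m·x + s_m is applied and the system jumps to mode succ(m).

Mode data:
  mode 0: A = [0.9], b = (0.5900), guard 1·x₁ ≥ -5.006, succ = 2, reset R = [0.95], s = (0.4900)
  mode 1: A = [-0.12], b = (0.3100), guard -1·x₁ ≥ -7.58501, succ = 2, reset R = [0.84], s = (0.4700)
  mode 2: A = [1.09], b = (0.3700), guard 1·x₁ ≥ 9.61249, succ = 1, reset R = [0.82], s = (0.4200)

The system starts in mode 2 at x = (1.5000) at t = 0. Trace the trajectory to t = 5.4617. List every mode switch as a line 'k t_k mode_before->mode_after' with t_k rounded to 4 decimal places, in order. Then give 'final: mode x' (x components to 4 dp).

Mode 2: guard c·x = 9.6125 hit at Δt = 1.5489 (t = 1.5489), x⁻ = (9.6125) → reset → x⁺ = (8.3022), jump to mode 1
Mode 1: guard c·x = -7.5850 hit at Δt = 1.1167 (t = 2.6656), x⁻ = (7.5850) → reset → x⁺ = (6.8414), jump to mode 2
Mode 2: guard c·x = 9.6125 hit at Δt = 0.2994 (t = 2.9650), x⁻ = (9.6125) → reset → x⁺ = (8.3022), jump to mode 1
Mode 1: guard c·x = -7.5850 hit at Δt = 1.1167 (t = 4.0817), x⁻ = (7.5850) → reset → x⁺ = (6.8414), jump to mode 2
Mode 2: guard c·x = 9.6125 hit at Δt = 0.2994 (t = 4.3811), x⁻ = (9.6125) → reset → x⁺ = (8.3022), jump to mode 1
Mode 1: flow for 1.0806 to horizon, guard not reached → x = (7.6067)

1 1.5489 2->1
2 2.6656 1->2
3 2.9650 2->1
4 4.0817 1->2
5 4.3811 2->1
final: 1 7.6067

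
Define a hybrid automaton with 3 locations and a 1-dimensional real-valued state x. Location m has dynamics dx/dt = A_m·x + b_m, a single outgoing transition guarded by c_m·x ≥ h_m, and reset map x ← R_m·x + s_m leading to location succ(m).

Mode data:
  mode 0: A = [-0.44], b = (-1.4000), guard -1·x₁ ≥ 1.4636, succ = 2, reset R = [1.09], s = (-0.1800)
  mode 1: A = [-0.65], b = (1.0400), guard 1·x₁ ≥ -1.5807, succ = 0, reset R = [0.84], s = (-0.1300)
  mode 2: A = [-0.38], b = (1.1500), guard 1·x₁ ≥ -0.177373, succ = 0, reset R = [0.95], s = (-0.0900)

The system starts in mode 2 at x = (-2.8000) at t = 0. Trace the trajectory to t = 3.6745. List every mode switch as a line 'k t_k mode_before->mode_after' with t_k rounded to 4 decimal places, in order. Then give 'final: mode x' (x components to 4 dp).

Mode 2: guard c·x = -0.1774 hit at Δt = 1.5739 (t = 1.5739), x⁻ = (-0.1774) → reset → x⁺ = (-0.2585), jump to mode 0
Mode 0: guard c·x = 1.4636 hit at Δt = 1.2078 (t = 2.7817), x⁻ = (-1.4636) → reset → x⁺ = (-1.7753), jump to mode 2
Mode 2: flow for 0.8928 to horizon, guard not reached → x = (-0.3939)

1 1.5739 2->0
2 2.7817 0->2
final: 2 -0.3939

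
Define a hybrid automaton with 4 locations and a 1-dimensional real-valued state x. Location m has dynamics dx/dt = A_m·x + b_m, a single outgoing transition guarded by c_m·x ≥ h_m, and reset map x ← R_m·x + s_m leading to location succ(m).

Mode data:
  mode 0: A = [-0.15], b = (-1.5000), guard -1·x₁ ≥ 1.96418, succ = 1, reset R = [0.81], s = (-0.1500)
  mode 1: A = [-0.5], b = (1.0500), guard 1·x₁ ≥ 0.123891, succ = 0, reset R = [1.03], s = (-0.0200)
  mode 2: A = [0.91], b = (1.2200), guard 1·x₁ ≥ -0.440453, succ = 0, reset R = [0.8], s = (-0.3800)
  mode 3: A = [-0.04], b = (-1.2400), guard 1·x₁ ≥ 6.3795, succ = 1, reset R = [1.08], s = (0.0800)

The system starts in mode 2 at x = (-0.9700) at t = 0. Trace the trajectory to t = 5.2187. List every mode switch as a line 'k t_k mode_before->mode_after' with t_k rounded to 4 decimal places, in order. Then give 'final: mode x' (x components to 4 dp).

Mode 2: guard c·x = -0.4405 hit at Δt = 0.9751 (t = 0.9751), x⁻ = (-0.4405) → reset → x⁺ = (-0.7324), jump to mode 0
Mode 0: guard c·x = 1.9642 hit at Δt = 0.9508 (t = 1.9259), x⁻ = (-1.9642) → reset → x⁺ = (-1.7410), jump to mode 1
Mode 1: guard c·x = 0.1239 hit at Δt = 1.3292 (t = 3.2551), x⁻ = (0.1239) → reset → x⁺ = (0.1076), jump to mode 0
Mode 0: guard c·x = 1.9642 hit at Δt = 1.5292 (t = 4.7843), x⁻ = (-1.9642) → reset → x⁺ = (-1.7410), jump to mode 1
Mode 1: flow for 0.4344 to horizon, guard not reached → x = (-0.9911)

1 0.9751 2->0
2 1.9259 0->1
3 3.2551 1->0
4 4.7843 0->1
final: 1 -0.9911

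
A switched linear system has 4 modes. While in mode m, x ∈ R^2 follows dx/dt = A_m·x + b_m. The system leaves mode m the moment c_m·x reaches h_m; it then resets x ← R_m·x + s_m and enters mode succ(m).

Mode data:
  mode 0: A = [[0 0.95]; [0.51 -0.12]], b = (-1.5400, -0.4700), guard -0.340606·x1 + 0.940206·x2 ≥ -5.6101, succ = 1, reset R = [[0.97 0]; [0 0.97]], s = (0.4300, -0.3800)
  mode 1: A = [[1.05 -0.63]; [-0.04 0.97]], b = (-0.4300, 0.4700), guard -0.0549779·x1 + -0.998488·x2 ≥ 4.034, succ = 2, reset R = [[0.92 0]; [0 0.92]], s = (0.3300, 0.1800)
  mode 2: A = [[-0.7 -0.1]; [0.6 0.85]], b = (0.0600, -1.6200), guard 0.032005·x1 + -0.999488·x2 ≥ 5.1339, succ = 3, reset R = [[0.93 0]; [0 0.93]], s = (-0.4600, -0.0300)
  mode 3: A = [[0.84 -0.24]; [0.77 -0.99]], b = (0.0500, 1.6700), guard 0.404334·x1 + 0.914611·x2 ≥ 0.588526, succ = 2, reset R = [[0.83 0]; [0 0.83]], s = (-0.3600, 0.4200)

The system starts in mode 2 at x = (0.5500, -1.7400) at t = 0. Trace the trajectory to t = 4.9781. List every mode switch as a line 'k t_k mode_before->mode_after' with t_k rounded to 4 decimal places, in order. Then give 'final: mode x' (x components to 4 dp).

1 0.8347 2->3
2 1.9794 3->2
3 4.1287 2->3
final: 3 0.8775 -0.8842

Mode 2: guard c·x = 5.1339 hit at Δt = 0.8347 (t = 0.8347), x⁻ = (0.5592, -5.1186) → reset → x⁺ = (0.0600, -4.7903), jump to mode 3
Mode 3: guard c·x = 0.5885 hit at Δt = 1.1447 (t = 1.9794), x⁻ = (1.3612, 0.0417) → reset → x⁺ = (0.7698, 0.4546), jump to mode 2
Mode 2: guard c·x = 5.1339 hit at Δt = 2.1493 (t = 4.1287), x⁻ = (0.4783, -5.1212) → reset → x⁺ = (-0.0151, -4.7927), jump to mode 3
Mode 3: flow for 0.8494 to horizon, guard not reached → x = (0.8775, -0.8842)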